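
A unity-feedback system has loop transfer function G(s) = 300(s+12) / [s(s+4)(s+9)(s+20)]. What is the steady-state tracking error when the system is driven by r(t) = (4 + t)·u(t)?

G(s) has one factor of s in the denominator, so the system is type 1. Treating each term separately:
  • 4: tracked with zero error.
  • t: e_ss = 1/K_v with K_v=5 → 0.2.
Total e_ss = 0.2.

0.2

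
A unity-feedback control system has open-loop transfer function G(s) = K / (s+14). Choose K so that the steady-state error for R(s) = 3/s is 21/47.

80

The open loop has no poles at the origin → type 0 system.
K_p = lim_{s→0} G(s) = K / (14) = (1/14)·K.
e_ss = 3/(1 + K_p) = 21/47 ⇒ 1 + (1/14)·K = 47/7 ⇒ K = 80.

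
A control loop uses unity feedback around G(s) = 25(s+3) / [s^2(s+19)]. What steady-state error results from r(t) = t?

Two free integrators in G(s): this is a type 2 system.
K_v = ∞ for a type-2 system; e_ss to a ramp is zero.

0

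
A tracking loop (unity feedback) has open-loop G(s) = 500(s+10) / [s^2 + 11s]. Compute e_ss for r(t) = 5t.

Lowest-order denominator term is 11s, so the open loop has 1 pole at the origin → type 1 system.
K_v = lim_{s→0} s·G(s) = 500·10 / 11 = 5000/11.
e_ss = 5/K_v = 5/(5000/11) = 0.011.

0.011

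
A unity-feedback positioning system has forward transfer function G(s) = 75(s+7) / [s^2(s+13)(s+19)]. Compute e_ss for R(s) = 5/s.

0

G(s) has two factors of s in the denominator, so the system is type 2.
A type-2 system has K_p = ∞, so it tracks a step input with zero steady-state error.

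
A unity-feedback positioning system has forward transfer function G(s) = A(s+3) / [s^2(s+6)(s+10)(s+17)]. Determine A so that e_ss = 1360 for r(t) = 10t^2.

Two free integrators in G(s): this is a type 2 system.
K_a = lim_{s→0} s^2·G(s) = A·3 / (6·10·17) = (1/340)·A.
e_ss = 20/K_a = 1360 ⇒ K_a = 1/68 ⇒ A = (1/68)/(1/340) = 5.

5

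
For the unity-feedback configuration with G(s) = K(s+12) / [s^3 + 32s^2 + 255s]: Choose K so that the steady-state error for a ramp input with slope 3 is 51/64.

80

The denominator has no term below 255s — 1 pole at s=0, type 1.
K_v = lim_{s→0} s·G(s) = K·12 / 255 = (4/85)·K.
e_ss = 3/K_v = 51/64 ⇒ K_v = 64/17 ⇒ K = (64/17)/(4/85) = 80.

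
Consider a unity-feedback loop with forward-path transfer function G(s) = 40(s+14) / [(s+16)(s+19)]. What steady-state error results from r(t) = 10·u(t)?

System type = 0 (no poles at s=0).
K_p = lim_{s→0} G(s) = 40·14 / (16·19) = 35/19.
e_ss = 10/(1 + K_p) = 10/(54/19) = 95/27.

95/27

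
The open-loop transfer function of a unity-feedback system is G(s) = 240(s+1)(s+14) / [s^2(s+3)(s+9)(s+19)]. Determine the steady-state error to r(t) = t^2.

Two free integrators in G(s): this is a type 2 system.
K_a = lim_{s→0} s^2·G(s) = 240·1·14 / (3·9·19) = 1120/171.
r(t) = t^2 gives R(s) = 2/s^3.
e_ss = 2/K_a = 2/(1120/171) = 171/560.

171/560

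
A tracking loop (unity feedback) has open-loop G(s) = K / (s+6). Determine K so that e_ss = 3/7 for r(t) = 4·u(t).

G(s) has no factors of s in the denominator, so the system is type 0.
K_p = lim_{s→0} G(s) = K / (6) = (1/6)·K.
e_ss = 4/(1 + K_p) = 3/7 ⇒ 1 + (1/6)·K = 28/3 ⇒ K = 50.

50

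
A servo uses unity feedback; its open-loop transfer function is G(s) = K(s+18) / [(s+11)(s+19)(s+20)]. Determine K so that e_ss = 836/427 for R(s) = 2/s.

The open loop has no poles at the origin → type 0 system.
K_p = lim_{s→0} G(s) = K·18 / (11·19·20) = (9/2090)·K.
e_ss = 2/(1 + K_p) = 836/427 ⇒ 1 + (9/2090)·K = 427/418 ⇒ K = 5.

5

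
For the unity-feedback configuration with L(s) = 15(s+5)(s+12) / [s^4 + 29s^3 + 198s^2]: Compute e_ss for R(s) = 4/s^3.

Factoring s^2 from the denominator leaves a polynomial with constant term 198, so the system is type 2.
K_a = lim_{s→0} s^2·L(s) = 15·5·12 / 198 = 50/11.
r(t) = 2t^2 gives R(s) = 4/s^3.
e_ss = 4/K_a = 4/(50/11) = 0.88.

0.88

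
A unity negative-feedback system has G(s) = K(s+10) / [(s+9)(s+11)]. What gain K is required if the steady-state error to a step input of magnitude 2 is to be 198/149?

5

The open loop has no poles at the origin → type 0 system.
K_p = lim_{s→0} G(s) = K·10 / (9·11) = (10/99)·K.
e_ss = 2/(1 + K_p) = 198/149 ⇒ 1 + (10/99)·K = 149/99 ⇒ K = 5.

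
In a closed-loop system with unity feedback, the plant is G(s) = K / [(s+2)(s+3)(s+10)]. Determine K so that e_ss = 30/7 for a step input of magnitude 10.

The open loop has no poles at the origin → type 0 system.
K_p = lim_{s→0} G(s) = K / (2·3·10) = (1/60)·K.
e_ss = 10/(1 + K_p) = 30/7 ⇒ 1 + (1/60)·K = 7/3 ⇒ K = 80.

80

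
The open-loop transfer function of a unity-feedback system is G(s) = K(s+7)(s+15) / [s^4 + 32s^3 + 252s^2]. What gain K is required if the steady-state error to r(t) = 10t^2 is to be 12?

4

Lowest-order denominator term is 252s^2, so the open loop has 2 poles at the origin → type 2 system.
K_a = lim_{s→0} s^2·G(s) = K·7·15 / 252 = (5/12)·K.
e_ss = 20/K_a = 12 ⇒ K_a = 5/3 ⇒ K = (5/3)/(5/12) = 4.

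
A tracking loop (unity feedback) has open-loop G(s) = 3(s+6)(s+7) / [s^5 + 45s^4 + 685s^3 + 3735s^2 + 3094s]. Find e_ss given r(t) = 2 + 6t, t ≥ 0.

442/3

Lowest-order denominator term is 3094s, so the open loop has 1 pole at the origin → type 1 system. Treating each term separately:
  • 2: tracked with zero error.
  • 6t: e_ss = 6/K_v with K_v=9/221 → 442/3.
Total e_ss = 442/3.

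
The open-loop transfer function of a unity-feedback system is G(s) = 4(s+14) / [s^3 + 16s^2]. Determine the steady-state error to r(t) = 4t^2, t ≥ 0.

16/7

Factoring s^2 from the denominator leaves a polynomial with constant term 16, so the system is type 2.
K_a = lim_{s→0} s^2·G(s) = 4·14 / 16 = 3.5.
r(t) = 4t^2 gives R(s) = 8/s^3.
e_ss = 8/K_a = 8/3.5 = 16/7.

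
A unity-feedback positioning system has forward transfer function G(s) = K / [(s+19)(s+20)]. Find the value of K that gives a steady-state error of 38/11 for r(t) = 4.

60

The open loop has no poles at the origin → type 0 system.
K_p = lim_{s→0} G(s) = K / (19·20) = (1/380)·K.
e_ss = 4/(1 + K_p) = 38/11 ⇒ 1 + (1/380)·K = 22/19 ⇒ K = 60.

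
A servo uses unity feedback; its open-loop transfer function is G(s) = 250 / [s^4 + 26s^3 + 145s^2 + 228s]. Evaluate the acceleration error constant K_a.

0

Factoring s from the denominator leaves a polynomial with constant term 228, so the system is type 1.
K_a = lim_{s→0} s^2·G(s) = 0 (the extra factor of s kills the finite limit).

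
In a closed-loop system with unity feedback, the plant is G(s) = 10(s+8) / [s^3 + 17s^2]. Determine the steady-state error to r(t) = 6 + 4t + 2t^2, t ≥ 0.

The denominator has no term below 17s^2 — 2 poles at s=0, type 2. By superposition:
  • 6: tracked with zero error.
  • 4t: tracked with zero error.
  • 2t^2: e_ss = 4/K_a with K_a=80/17 → 0.85.
Total e_ss = 0.85.

0.85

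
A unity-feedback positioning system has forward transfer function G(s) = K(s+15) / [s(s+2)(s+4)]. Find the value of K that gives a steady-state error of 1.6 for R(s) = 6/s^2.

System type = 1 (one pole at s=0).
K_v = lim_{s→0} s·G(s) = K·15 / (2·4) = 1.875·K.
e_ss = 6/K_v = 1.6 ⇒ K_v = 3.75 ⇒ K = 3.75/1.875 = 2.

2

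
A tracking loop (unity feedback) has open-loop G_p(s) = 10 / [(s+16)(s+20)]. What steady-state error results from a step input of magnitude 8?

System type = 0 (no poles at s=0).
K_p = lim_{s→0} G_p(s) = 10 / (16·20) = 1/32.
e_ss = 8/(1 + K_p) = 8/(33/32) = 256/33.

256/33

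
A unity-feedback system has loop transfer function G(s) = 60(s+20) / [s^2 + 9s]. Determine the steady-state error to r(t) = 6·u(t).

Lowest-order denominator term is 9s, so the open loop has 1 pole at the origin → type 1 system.
A type-1 system has K_p = ∞, so it tracks a step input with zero steady-state error.

0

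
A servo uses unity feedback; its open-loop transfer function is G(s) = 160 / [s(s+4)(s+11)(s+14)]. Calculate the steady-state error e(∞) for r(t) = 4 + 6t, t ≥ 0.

The open loop has one pole at the origin → type 1 system. By superposition:
  • 4: tracked with zero error.
  • 6t: e_ss = 6/K_v with K_v=20/77 → 23.1.
Total e_ss = 23.1.

23.1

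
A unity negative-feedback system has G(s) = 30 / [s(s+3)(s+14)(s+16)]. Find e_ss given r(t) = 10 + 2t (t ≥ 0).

System type = 1 (one pole at s=0). By superposition:
  • 10: tracked with zero error.
  • 2t: e_ss = 2/K_v with K_v=5/112 → 44.8.
Total e_ss = 44.8.

44.8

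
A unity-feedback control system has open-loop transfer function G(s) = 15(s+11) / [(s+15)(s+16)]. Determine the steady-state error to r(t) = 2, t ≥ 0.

32/27

No free integrators in G(s): this is a type 0 system.
K_p = lim_{s→0} G(s) = 15·11 / (15·16) = 0.6875.
e_ss = 2/(1 + K_p) = 2/1.6875 = 32/27.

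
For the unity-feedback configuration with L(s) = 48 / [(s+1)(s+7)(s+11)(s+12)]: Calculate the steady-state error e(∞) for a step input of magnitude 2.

The open loop has no poles at the origin → type 0 system.
K_p = lim_{s→0} L(s) = 48 / (1·7·11·12) = 4/77.
e_ss = 2/(1 + K_p) = 2/(81/77) = 154/81.

154/81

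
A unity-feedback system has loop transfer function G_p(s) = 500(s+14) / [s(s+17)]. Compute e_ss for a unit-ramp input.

17/7000

G_p(s) has one factor of s in the denominator, so the system is type 1.
K_v = lim_{s→0} s·G_p(s) = 500·14 / (17) = 7000/17.
e_ss = 1/K_v = 1/(7000/17) = 17/7000.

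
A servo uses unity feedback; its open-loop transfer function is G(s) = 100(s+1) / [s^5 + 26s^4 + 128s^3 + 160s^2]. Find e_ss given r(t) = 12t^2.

38.4

Factoring s^2 from the denominator leaves a polynomial with constant term 160, so the system is type 2.
K_a = lim_{s→0} s^2·G(s) = 100·1 / 160 = 0.625.
r(t) = 12t^2 gives R(s) = 24/s^3.
e_ss = 24/K_a = 24/0.625 = 38.4.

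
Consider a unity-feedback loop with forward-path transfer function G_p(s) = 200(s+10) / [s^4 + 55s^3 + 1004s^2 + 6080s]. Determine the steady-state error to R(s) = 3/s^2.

The denominator has no term below 6080s — 1 pole at s=0, type 1.
K_v = lim_{s→0} s·G_p(s) = 200·10 / 6080 = 25/76.
e_ss = 3/K_v = 3/(25/76) = 9.12.

9.12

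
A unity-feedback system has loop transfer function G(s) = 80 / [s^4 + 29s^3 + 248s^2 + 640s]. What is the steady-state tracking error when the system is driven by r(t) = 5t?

40

Factoring s from the denominator leaves a polynomial with constant term 640, so the system is type 1.
K_v = lim_{s→0} s·G(s) = 80 / 640 = 0.125.
e_ss = 5/K_v = 5/0.125 = 40.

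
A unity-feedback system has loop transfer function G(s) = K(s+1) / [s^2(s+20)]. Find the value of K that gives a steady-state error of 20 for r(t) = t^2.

2

Two free integrators in G(s): this is a type 2 system.
K_a = lim_{s→0} s^2·G(s) = K·1 / (20) = 0.05·K.
e_ss = 2/K_a = 20 ⇒ K_a = 0.1 ⇒ K = 0.1/0.05 = 2.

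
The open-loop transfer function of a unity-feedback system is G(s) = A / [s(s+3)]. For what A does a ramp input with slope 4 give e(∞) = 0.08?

G(s) has one factor of s in the denominator, so the system is type 1.
K_v = lim_{s→0} s·G(s) = A / (3) = (1/3)·A.
e_ss = 4/K_v = 0.08 ⇒ K_v = 50 ⇒ A = 50/(1/3) = 150.

150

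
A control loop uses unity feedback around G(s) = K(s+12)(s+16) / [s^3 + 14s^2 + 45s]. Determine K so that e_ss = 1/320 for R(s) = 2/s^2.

150

Factoring s from the denominator leaves a polynomial with constant term 45, so the system is type 1.
K_v = lim_{s→0} s·G(s) = K·12·16 / 45 = (64/15)·K.
e_ss = 2/K_v = 1/320 ⇒ K_v = 640 ⇒ K = 640/(64/15) = 150.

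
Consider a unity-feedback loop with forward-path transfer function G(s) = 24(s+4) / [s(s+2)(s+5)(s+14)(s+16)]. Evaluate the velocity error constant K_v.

3/70

The open loop has one pole at the origin → type 1 system.
K_v = lim_{s→0} s·G(s) = 24·4 / (2·5·14·16) = 3/70.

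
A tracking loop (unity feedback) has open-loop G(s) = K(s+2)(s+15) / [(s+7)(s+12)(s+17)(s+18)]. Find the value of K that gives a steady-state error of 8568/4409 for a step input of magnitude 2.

No free integrators in G(s): this is a type 0 system.
K_p = lim_{s→0} G(s) = K·2·15 / (7·12·17·18) = (5/4284)·K.
e_ss = 2/(1 + K_p) = 8568/4409 ⇒ 1 + (5/4284)·K = 4409/4284 ⇒ K = 25.

25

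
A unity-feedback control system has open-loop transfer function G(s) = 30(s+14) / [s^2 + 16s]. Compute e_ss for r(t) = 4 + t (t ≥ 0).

Lowest-order denominator term is 16s, so the open loop has 1 pole at the origin → type 1 system. Taking each input component in turn:
  • 4: tracked with zero error.
  • t: e_ss = 1/K_v with K_v=26.25 → 4/105.
Total e_ss = 4/105.

4/105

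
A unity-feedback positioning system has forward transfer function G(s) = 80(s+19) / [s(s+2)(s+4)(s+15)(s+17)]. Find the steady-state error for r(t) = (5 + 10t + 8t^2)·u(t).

infinity

The open loop has one pole at the origin → type 1 system. By superposition:
  • 5: tracked with zero error.
  • 10t: e_ss = 10/K_v with K_v=38/51 → 255/19.
  • 8t^2: a type-1 system cannot track it, e_ss → ∞.
The unbounded component dominates.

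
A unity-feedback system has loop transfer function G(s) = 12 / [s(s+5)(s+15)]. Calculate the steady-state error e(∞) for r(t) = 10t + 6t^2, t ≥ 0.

One free integrator in G(s): this is a type 1 system. Treating each term separately:
  • 10t: e_ss = 10/K_v with K_v=0.16 → 62.5.
  • 6t^2: a type-1 system cannot track it, e_ss → ∞.
The unbounded component dominates.

infinity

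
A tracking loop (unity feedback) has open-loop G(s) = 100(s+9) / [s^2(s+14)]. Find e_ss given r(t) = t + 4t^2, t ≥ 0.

28/225

G(s) has two factors of s in the denominator, so the system is type 2. Treating each term separately:
  • t: tracked with zero error.
  • 4t^2: e_ss = 8/K_a with K_a=450/7 → 28/225.
Total e_ss = 28/225.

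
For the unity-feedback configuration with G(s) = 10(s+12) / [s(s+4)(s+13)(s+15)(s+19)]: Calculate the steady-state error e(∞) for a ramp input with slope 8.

System type = 1 (one pole at s=0).
K_v = lim_{s→0} s·G(s) = 10·12 / (4·13·15·19) = 2/247.
e_ss = 8/K_v = 8/(2/247) = 988.

988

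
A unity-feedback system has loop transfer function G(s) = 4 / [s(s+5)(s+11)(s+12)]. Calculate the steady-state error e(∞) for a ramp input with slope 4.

The open loop has one pole at the origin → type 1 system.
K_v = lim_{s→0} s·G(s) = 4 / (5·11·12) = 1/165.
e_ss = 4/K_v = 4/(1/165) = 660.

660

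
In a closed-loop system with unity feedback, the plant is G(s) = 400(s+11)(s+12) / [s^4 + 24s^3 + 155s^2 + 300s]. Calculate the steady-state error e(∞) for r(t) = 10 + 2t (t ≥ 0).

Lowest-order denominator term is 300s, so the open loop has 1 pole at the origin → type 1 system. Taking each input component in turn:
  • 10: tracked with zero error.
  • 2t: e_ss = 2/K_v with K_v=176 → 1/88.
Total e_ss = 1/88.

1/88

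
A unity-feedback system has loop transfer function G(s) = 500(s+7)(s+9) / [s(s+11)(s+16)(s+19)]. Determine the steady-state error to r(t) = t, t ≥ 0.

G(s) has one factor of s in the denominator, so the system is type 1.
K_v = lim_{s→0} s·G(s) = 500·7·9 / (11·16·19) = 7875/836.
e_ss = 1/K_v = 1/(7875/836) = 836/7875.

836/7875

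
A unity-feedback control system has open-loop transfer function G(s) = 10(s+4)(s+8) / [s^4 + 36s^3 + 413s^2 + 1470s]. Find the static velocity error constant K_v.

Lowest-order denominator term is 1470s, so the open loop has 1 pole at the origin → type 1 system.
K_v = lim_{s→0} s·G(s) = 10·4·8 / 1470 = 32/147.

32/147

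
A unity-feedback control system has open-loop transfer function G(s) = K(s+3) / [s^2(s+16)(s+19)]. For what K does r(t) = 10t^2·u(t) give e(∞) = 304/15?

The open loop has two poles at the origin → type 2 system.
K_a = lim_{s→0} s^2·G(s) = K·3 / (16·19) = (3/304)·K.
e_ss = 20/K_a = 304/15 ⇒ K_a = 75/76 ⇒ K = (75/76)/(3/304) = 100.

100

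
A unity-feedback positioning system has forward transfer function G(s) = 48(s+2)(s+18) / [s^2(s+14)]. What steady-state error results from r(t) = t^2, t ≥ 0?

G(s) has two factors of s in the denominator, so the system is type 2.
K_a = lim_{s→0} s^2·G(s) = 48·2·18 / (14) = 864/7.
r(t) = t^2 gives R(s) = 2/s^3.
e_ss = 2/K_a = 2/(864/7) = 7/432.

7/432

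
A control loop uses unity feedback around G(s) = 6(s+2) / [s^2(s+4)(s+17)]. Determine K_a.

Two free integrators in G(s): this is a type 2 system.
K_a = lim_{s→0} s^2·G(s) = 6·2 / (4·17) = 3/17.

3/17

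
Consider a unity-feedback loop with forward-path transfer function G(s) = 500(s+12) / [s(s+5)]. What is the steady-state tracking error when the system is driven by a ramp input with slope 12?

System type = 1 (one pole at s=0).
K_v = lim_{s→0} s·G(s) = 500·12 / (5) = 1200.
e_ss = 12/K_v = 12/1200 = 0.01.

0.01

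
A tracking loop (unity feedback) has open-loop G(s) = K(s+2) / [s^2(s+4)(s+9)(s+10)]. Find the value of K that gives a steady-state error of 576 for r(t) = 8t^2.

Two free integrators in G(s): this is a type 2 system.
K_a = lim_{s→0} s^2·G(s) = K·2 / (4·9·10) = (1/180)·K.
e_ss = 16/K_a = 576 ⇒ K_a = 1/36 ⇒ K = (1/36)/(1/180) = 5.

5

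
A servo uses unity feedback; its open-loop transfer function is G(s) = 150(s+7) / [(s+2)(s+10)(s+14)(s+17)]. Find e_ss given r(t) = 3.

204/83

The open loop has no poles at the origin → type 0 system.
K_p = lim_{s→0} G(s) = 150·7 / (2·10·14·17) = 15/68.
e_ss = 3/(1 + K_p) = 3/(83/68) = 204/83.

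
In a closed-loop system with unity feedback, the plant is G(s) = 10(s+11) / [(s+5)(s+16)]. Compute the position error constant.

1.375

The open loop has no poles at the origin → type 0 system.
K_p = lim_{s→0} G(s) = 10·11 / (5·16) = 1.375.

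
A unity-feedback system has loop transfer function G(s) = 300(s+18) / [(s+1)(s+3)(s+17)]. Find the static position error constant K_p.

1800/17

G(s) has no factors of s in the denominator, so the system is type 0.
K_p = lim_{s→0} G(s) = 300·18 / (1·3·17) = 1800/17.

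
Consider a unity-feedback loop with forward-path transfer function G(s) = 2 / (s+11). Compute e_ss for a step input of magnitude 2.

22/13

G(s) has no factors of s in the denominator, so the system is type 0.
K_p = lim_{s→0} G(s) = 2 / (11) = 2/11.
e_ss = 2/(1 + K_p) = 2/(13/11) = 22/13.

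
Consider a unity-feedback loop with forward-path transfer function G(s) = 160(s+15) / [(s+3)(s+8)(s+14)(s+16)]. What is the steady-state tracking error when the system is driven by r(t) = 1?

The open loop has no poles at the origin → type 0 system.
K_p = lim_{s→0} G(s) = 160·15 / (3·8·14·16) = 25/56.
e_ss = 1/(1 + K_p) = 1/(81/56) = 56/81.

56/81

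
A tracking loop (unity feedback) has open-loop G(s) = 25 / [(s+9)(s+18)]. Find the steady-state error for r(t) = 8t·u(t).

infinity

System type = 0 (no poles at s=0).
For a type-0 system K_v = 0, so e_ss to a ramp input is unbounded.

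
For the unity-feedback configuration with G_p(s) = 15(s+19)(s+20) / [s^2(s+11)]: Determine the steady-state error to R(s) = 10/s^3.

11/570

System type = 2 (two poles at s=0).
K_a = lim_{s→0} s^2·G_p(s) = 15·19·20 / (11) = 5700/11.
r(t) = 5t^2 gives R(s) = 10/s^3.
e_ss = 10/K_a = 10/(5700/11) = 11/570.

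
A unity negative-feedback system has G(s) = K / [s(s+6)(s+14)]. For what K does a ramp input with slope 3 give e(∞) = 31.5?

One free integrator in G(s): this is a type 1 system.
K_v = lim_{s→0} s·G(s) = K / (6·14) = (1/84)·K.
e_ss = 3/K_v = 31.5 ⇒ K_v = 2/21 ⇒ K = (2/21)/(1/84) = 8.

8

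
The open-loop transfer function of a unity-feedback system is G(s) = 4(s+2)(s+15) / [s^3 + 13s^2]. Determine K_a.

120/13

Factoring s^2 from the denominator leaves a polynomial with constant term 13, so the system is type 2.
K_a = lim_{s→0} s^2·G(s) = 4·2·15 / 13 = 120/13.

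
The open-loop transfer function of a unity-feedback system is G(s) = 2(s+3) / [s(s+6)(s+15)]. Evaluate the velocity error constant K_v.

The open loop has one pole at the origin → type 1 system.
K_v = lim_{s→0} s·G(s) = 2·3 / (6·15) = 1/15.

1/15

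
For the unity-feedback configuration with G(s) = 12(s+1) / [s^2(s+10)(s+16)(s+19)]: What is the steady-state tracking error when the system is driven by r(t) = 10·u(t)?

0

The open loop has two poles at the origin → type 2 system.
A type-2 system has K_p = ∞, so it tracks a step input with zero steady-state error.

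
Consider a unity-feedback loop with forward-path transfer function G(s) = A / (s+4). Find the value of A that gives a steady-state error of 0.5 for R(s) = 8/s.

System type = 0 (no poles at s=0).
K_p = lim_{s→0} G(s) = A / (4) = 0.25·A.
e_ss = 8/(1 + K_p) = 0.5 ⇒ 1 + 0.25·A = 16 ⇒ A = 60.

60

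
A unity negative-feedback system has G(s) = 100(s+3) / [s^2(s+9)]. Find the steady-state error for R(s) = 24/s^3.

The open loop has two poles at the origin → type 2 system.
K_a = lim_{s→0} s^2·G(s) = 100·3 / (9) = 100/3.
r(t) = 12t^2 gives R(s) = 24/s^3.
e_ss = 24/K_a = 24/(100/3) = 0.72.

0.72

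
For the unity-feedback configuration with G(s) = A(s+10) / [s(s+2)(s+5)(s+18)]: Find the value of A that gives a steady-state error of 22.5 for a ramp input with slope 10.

One free integrator in G(s): this is a type 1 system.
K_v = lim_{s→0} s·G(s) = A·10 / (2·5·18) = (1/18)·A.
e_ss = 10/K_v = 22.5 ⇒ K_v = 4/9 ⇒ A = (4/9)/(1/18) = 8.

8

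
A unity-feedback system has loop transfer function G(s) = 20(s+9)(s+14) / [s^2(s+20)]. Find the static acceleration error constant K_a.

G(s) has two factors of s in the denominator, so the system is type 2.
K_a = lim_{s→0} s^2·G(s) = 20·9·14 / (20) = 126.

126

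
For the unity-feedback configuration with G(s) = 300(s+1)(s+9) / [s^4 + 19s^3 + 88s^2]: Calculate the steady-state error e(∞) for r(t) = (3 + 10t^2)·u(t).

88/135

Factoring s^2 from the denominator leaves a polynomial with constant term 88, so the system is type 2. Treating each term separately:
  • 3: tracked with zero error.
  • 10t^2: e_ss = 20/K_a with K_a=675/22 → 88/135.
Total e_ss = 88/135.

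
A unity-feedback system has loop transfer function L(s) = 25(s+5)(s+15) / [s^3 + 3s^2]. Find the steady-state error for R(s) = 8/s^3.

The denominator has no term below 3s^2 — 2 poles at s=0, type 2.
K_a = lim_{s→0} s^2·L(s) = 25·5·15 / 3 = 625.
r(t) = 4t^2 gives R(s) = 8/s^3.
e_ss = 8/K_a = 8/625 = 0.0128.

0.0128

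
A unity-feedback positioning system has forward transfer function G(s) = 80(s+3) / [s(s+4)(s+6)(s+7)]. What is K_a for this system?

System type = 1 (one pole at s=0).
K_a = lim_{s→0} s^2·G(s) = 0 (the extra factor of s kills the finite limit).

0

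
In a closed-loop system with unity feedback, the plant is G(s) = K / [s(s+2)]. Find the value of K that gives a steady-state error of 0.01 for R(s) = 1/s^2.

200

One free integrator in G(s): this is a type 1 system.
K_v = lim_{s→0} s·G(s) = K / (2) = 0.5·K.
e_ss = 1/K_v = 0.01 ⇒ K_v = 100 ⇒ K = 100/0.5 = 200.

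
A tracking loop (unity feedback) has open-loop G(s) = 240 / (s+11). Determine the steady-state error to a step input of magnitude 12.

132/251

System type = 0 (no poles at s=0).
K_p = lim_{s→0} G(s) = 240 / (11) = 240/11.
e_ss = 12/(1 + K_p) = 12/(251/11) = 132/251.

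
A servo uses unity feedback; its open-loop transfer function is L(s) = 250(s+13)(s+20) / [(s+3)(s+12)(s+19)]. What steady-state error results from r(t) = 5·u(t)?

No free integrators in L(s): this is a type 0 system.
K_p = lim_{s→0} L(s) = 250·13·20 / (3·12·19) = 16250/171.
e_ss = 5/(1 + K_p) = 5/(16421/171) = 855/16421.

855/16421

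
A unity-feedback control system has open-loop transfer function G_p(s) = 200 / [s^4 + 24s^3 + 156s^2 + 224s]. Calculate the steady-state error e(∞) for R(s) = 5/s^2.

Lowest-order denominator term is 224s, so the open loop has 1 pole at the origin → type 1 system.
K_v = lim_{s→0} s·G_p(s) = 200 / 224 = 25/28.
e_ss = 5/K_v = 5/(25/28) = 5.6.

5.6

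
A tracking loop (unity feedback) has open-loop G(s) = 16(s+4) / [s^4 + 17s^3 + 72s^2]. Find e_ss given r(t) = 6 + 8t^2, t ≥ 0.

Factoring s^2 from the denominator leaves a polynomial with constant term 72, so the system is type 2. Taking each input component in turn:
  • 6: tracked with zero error.
  • 8t^2: e_ss = 16/K_a with K_a=8/9 → 18.
Total e_ss = 18.

18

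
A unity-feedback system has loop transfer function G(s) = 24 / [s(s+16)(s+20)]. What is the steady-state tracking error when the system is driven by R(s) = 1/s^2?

40/3

One free integrator in G(s): this is a type 1 system.
K_v = lim_{s→0} s·G(s) = 24 / (16·20) = 0.075.
e_ss = 1/K_v = 1/0.075 = 40/3.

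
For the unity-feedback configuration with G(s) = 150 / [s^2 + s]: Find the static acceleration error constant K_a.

Factoring s from the denominator leaves a polynomial with constant term 1, so the system is type 1.
K_a = lim_{s→0} s^2·G(s) = 0 (the extra factor of s kills the finite limit).

0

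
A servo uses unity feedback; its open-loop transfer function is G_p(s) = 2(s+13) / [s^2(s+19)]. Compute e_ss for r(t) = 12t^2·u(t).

Two free integrators in G_p(s): this is a type 2 system.
K_a = lim_{s→0} s^2·G_p(s) = 2·13 / (19) = 26/19.
r(t) = 12t^2 gives R(s) = 24/s^3.
e_ss = 24/K_a = 24/(26/19) = 228/13.

228/13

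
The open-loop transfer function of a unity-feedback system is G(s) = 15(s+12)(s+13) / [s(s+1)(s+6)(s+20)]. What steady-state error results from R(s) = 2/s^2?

G(s) has one factor of s in the denominator, so the system is type 1.
K_v = lim_{s→0} s·G(s) = 15·12·13 / (1·6·20) = 19.5.
e_ss = 2/K_v = 2/19.5 = 4/39.

4/39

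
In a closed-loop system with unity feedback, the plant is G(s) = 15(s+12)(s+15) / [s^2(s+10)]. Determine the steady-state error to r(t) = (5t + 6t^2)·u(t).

G(s) has two factors of s in the denominator, so the system is type 2. By superposition:
  • 5t: tracked with zero error.
  • 6t^2: e_ss = 12/K_a with K_a=270 → 2/45.
Total e_ss = 2/45.

2/45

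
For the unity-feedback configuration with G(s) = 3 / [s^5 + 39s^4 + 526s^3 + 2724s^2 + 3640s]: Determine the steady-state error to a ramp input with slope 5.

18200/3

The denominator has no term below 3640s — 1 pole at s=0, type 1.
K_v = lim_{s→0} s·G(s) = 3 / 3640 = 3/3640.
e_ss = 5/K_v = 5/(3/3640) = 18200/3.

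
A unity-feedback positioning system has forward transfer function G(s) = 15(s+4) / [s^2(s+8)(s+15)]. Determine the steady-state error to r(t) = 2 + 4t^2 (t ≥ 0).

System type = 2 (two poles at s=0). Treating each term separately:
  • 2: tracked with zero error.
  • 4t^2: e_ss = 8/K_a with K_a=0.5 → 16.
Total e_ss = 16.

16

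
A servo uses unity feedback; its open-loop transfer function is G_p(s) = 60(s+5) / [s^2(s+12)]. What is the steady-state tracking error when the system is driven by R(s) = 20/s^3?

System type = 2 (two poles at s=0).
K_a = lim_{s→0} s^2·G_p(s) = 60·5 / (12) = 25.
r(t) = 10t^2 gives R(s) = 20/s^3.
e_ss = 20/K_a = 20/25 = 0.8.

0.8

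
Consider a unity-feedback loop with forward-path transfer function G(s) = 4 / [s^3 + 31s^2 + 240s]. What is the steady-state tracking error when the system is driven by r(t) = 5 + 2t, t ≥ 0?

Lowest-order denominator term is 240s, so the open loop has 1 pole at the origin → type 1 system. Taking each input component in turn:
  • 5: tracked with zero error.
  • 2t: e_ss = 2/K_v with K_v=1/60 → 120.
Total e_ss = 120.

120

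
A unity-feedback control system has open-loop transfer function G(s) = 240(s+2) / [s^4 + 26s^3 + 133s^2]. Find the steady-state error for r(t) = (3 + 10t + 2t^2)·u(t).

133/120

Factoring s^2 from the denominator leaves a polynomial with constant term 133, so the system is type 2. By superposition:
  • 3: tracked with zero error.
  • 10t: tracked with zero error.
  • 2t^2: e_ss = 4/K_a with K_a=480/133 → 133/120.
Total e_ss = 133/120.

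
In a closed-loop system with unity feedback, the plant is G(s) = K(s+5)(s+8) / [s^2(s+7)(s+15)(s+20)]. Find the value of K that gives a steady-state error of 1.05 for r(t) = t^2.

G(s) has two factors of s in the denominator, so the system is type 2.
K_a = lim_{s→0} s^2·G(s) = K·5·8 / (7·15·20) = (2/105)·K.
e_ss = 2/K_a = 1.05 ⇒ K_a = 40/21 ⇒ K = (40/21)/(2/105) = 100.

100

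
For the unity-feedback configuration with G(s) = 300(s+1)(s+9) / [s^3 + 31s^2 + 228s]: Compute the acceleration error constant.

Lowest-order denominator term is 228s, so the open loop has 1 pole at the origin → type 1 system.
K_a = lim_{s→0} s^2·G(s) = 0 (the extra factor of s kills the finite limit).

0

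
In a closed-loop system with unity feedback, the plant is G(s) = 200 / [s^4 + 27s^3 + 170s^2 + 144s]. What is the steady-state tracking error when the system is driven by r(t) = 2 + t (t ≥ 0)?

The denominator has no term below 144s — 1 pole at s=0, type 1. Treating each term separately:
  • 2: tracked with zero error.
  • t: e_ss = 1/K_v with K_v=25/18 → 0.72.
Total e_ss = 0.72.

0.72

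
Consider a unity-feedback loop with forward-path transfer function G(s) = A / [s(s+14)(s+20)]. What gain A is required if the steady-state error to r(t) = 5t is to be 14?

100

The open loop has one pole at the origin → type 1 system.
K_v = lim_{s→0} s·G(s) = A / (14·20) = (1/280)·A.
e_ss = 5/K_v = 14 ⇒ K_v = 5/14 ⇒ A = (5/14)/(1/280) = 100.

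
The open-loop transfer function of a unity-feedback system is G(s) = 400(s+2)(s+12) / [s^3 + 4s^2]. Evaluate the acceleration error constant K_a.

Lowest-order denominator term is 4s^2, so the open loop has 2 poles at the origin → type 2 system.
K_a = lim_{s→0} s^2·G(s) = 400·2·12 / 4 = 2400.

2400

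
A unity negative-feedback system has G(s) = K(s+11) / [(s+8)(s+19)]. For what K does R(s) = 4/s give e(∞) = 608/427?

System type = 0 (no poles at s=0).
K_p = lim_{s→0} G(s) = K·11 / (8·19) = (11/152)·K.
e_ss = 4/(1 + K_p) = 608/427 ⇒ 1 + (11/152)·K = 427/152 ⇒ K = 25.

25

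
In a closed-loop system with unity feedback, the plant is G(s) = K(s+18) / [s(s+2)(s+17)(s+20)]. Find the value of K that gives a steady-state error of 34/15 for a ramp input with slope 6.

One free integrator in G(s): this is a type 1 system.
K_v = lim_{s→0} s·G(s) = K·18 / (2·17·20) = (9/340)·K.
e_ss = 6/K_v = 34/15 ⇒ K_v = 45/17 ⇒ K = (45/17)/(9/340) = 100.

100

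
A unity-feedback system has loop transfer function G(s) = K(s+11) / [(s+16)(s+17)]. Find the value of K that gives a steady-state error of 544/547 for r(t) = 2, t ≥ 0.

25

The open loop has no poles at the origin → type 0 system.
K_p = lim_{s→0} G(s) = K·11 / (16·17) = (11/272)·K.
e_ss = 2/(1 + K_p) = 544/547 ⇒ 1 + (11/272)·K = 547/272 ⇒ K = 25.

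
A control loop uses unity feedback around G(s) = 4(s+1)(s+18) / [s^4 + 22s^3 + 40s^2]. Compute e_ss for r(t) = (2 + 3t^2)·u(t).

10/3

Factoring s^2 from the denominator leaves a polynomial with constant term 40, so the system is type 2. By superposition:
  • 2: tracked with zero error.
  • 3t^2: e_ss = 6/K_a with K_a=1.8 → 10/3.
Total e_ss = 10/3.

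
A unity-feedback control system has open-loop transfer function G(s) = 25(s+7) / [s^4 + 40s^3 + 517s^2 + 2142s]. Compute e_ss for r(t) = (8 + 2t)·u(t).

24.48

The denominator has no term below 2142s — 1 pole at s=0, type 1. Treating each term separately:
  • 8: tracked with zero error.
  • 2t: e_ss = 2/K_v with K_v=25/306 → 24.48.
Total e_ss = 24.48.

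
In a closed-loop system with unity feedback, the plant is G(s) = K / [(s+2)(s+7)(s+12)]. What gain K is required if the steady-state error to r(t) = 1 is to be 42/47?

G(s) has no factors of s in the denominator, so the system is type 0.
K_p = lim_{s→0} G(s) = K / (2·7·12) = (1/168)·K.
e_ss = 1/(1 + K_p) = 42/47 ⇒ 1 + (1/168)·K = 47/42 ⇒ K = 20.

20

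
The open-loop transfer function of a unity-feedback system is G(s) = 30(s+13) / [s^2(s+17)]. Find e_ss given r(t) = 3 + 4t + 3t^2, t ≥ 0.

17/65

System type = 2 (two poles at s=0). Treating each term separately:
  • 3: tracked with zero error.
  • 4t: tracked with zero error.
  • 3t^2: e_ss = 6/K_a with K_a=390/17 → 17/65.
Total e_ss = 17/65.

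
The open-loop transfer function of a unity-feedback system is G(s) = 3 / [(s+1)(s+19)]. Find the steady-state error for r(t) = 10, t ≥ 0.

95/11

G(s) has no factors of s in the denominator, so the system is type 0.
K_p = lim_{s→0} G(s) = 3 / (1·19) = 3/19.
e_ss = 10/(1 + K_p) = 10/(22/19) = 95/11.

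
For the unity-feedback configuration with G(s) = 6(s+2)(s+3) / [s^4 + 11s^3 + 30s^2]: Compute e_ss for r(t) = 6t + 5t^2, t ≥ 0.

25/3

Lowest-order denominator term is 30s^2, so the open loop has 2 poles at the origin → type 2 system. By superposition:
  • 6t: tracked with zero error.
  • 5t^2: e_ss = 10/K_a with K_a=1.2 → 25/3.
Total e_ss = 25/3.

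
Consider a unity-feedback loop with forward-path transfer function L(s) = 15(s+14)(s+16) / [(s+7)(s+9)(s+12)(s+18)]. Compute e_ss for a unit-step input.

No free integrators in L(s): this is a type 0 system.
K_p = lim_{s→0} L(s) = 15·14·16 / (7·9·12·18) = 20/81.
e_ss = 1/(1 + K_p) = 1/(101/81) = 81/101.

81/101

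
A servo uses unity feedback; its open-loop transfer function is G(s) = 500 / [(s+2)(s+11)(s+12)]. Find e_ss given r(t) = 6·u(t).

396/191

System type = 0 (no poles at s=0).
K_p = lim_{s→0} G(s) = 500 / (2·11·12) = 125/66.
e_ss = 6/(1 + K_p) = 6/(191/66) = 396/191.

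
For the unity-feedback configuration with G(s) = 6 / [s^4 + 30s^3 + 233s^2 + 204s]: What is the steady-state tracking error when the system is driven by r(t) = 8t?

272

Lowest-order denominator term is 204s, so the open loop has 1 pole at the origin → type 1 system.
K_v = lim_{s→0} s·G(s) = 6 / 204 = 1/34.
e_ss = 8/K_v = 8/(1/34) = 272.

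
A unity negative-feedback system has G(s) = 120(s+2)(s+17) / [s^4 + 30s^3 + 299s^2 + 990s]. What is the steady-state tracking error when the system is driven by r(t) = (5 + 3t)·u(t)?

Factoring s from the denominator leaves a polynomial with constant term 990, so the system is type 1. Treating each term separately:
  • 5: tracked with zero error.
  • 3t: e_ss = 3/K_v with K_v=136/33 → 99/136.
Total e_ss = 99/136.

99/136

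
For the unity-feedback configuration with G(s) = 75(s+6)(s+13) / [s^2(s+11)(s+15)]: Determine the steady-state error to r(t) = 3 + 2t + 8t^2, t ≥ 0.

Two free integrators in G(s): this is a type 2 system. Taking each input component in turn:
  • 3: tracked with zero error.
  • 2t: tracked with zero error.
  • 8t^2: e_ss = 16/K_a with K_a=390/11 → 88/195.
Total e_ss = 88/195.

88/195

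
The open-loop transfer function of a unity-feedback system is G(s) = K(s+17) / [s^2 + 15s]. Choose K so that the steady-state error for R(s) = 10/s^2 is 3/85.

250

The denominator has no term below 15s — 1 pole at s=0, type 1.
K_v = lim_{s→0} s·G(s) = K·17 / 15 = (17/15)·K.
e_ss = 10/K_v = 3/85 ⇒ K_v = 850/3 ⇒ K = (850/3)/(17/15) = 250.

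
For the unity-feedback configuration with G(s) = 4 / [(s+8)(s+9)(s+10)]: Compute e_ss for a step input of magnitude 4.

No free integrators in G(s): this is a type 0 system.
K_p = lim_{s→0} G(s) = 4 / (8·9·10) = 1/180.
e_ss = 4/(1 + K_p) = 4/(181/180) = 720/181.

720/181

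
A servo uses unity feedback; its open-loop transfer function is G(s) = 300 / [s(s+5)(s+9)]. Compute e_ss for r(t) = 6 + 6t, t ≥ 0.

0.9

One free integrator in G(s): this is a type 1 system. Treating each term separately:
  • 6: tracked with zero error.
  • 6t: e_ss = 6/K_v with K_v=20/3 → 0.9.
Total e_ss = 0.9.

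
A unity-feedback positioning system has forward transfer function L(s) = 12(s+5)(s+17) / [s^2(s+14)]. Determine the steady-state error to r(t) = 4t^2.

28/255

L(s) has two factors of s in the denominator, so the system is type 2.
K_a = lim_{s→0} s^2·L(s) = 12·5·17 / (14) = 510/7.
r(t) = 4t^2 gives R(s) = 8/s^3.
e_ss = 8/K_a = 8/(510/7) = 28/255.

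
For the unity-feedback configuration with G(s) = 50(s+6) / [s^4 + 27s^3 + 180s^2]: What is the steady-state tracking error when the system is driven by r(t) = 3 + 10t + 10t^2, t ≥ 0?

The denominator has no term below 180s^2 — 2 poles at s=0, type 2. By superposition:
  • 3: tracked with zero error.
  • 10t: tracked with zero error.
  • 10t^2: e_ss = 20/K_a with K_a=5/3 → 12.
Total e_ss = 12.

12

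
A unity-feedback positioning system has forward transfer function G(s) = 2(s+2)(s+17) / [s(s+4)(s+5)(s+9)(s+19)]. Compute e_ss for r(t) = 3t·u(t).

2565/17

System type = 1 (one pole at s=0).
K_v = lim_{s→0} s·G(s) = 2·2·17 / (4·5·9·19) = 17/855.
e_ss = 3/K_v = 3/(17/855) = 2565/17.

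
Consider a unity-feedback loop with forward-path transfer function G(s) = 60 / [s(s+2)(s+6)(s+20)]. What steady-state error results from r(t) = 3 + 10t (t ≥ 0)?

System type = 1 (one pole at s=0). By superposition:
  • 3: tracked with zero error.
  • 10t: e_ss = 10/K_v with K_v=0.25 → 40.
Total e_ss = 40.

40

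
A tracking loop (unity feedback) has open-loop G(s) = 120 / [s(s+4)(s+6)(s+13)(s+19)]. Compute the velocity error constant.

5/247

The open loop has one pole at the origin → type 1 system.
K_v = lim_{s→0} s·G(s) = 120 / (4·6·13·19) = 5/247.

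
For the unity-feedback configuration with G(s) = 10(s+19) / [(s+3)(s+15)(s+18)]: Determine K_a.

0

System type = 0 (no poles at s=0).
K_a = lim_{s→0} s^2·G(s) = 0 (the extra factor of s kills the finite limit).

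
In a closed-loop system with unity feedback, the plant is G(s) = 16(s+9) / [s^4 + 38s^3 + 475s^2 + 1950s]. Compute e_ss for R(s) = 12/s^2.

162.5

Factoring s from the denominator leaves a polynomial with constant term 1950, so the system is type 1.
K_v = lim_{s→0} s·G(s) = 16·9 / 1950 = 24/325.
e_ss = 12/K_v = 12/(24/325) = 162.5.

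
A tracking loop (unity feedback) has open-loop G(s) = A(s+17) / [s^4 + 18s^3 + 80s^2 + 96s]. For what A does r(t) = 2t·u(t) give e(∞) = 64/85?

Lowest-order denominator term is 96s, so the open loop has 1 pole at the origin → type 1 system.
K_v = lim_{s→0} s·G(s) = A·17 / 96 = (17/96)·A.
e_ss = 2/K_v = 64/85 ⇒ K_v = 85/32 ⇒ A = (85/32)/(17/96) = 15.

15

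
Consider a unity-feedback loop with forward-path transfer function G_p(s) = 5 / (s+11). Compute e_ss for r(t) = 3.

2.0625

System type = 0 (no poles at s=0).
K_p = lim_{s→0} G_p(s) = 5 / (11) = 5/11.
e_ss = 3/(1 + K_p) = 3/(16/11) = 2.0625.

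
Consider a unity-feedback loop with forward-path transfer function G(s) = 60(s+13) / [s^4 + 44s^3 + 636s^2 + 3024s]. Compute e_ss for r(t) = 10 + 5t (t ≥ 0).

252/13

The denominator has no term below 3024s — 1 pole at s=0, type 1. By superposition:
  • 10: tracked with zero error.
  • 5t: e_ss = 5/K_v with K_v=65/252 → 252/13.
Total e_ss = 252/13.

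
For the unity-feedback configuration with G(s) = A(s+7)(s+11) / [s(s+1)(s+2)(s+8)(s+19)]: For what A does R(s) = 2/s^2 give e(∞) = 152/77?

4

System type = 1 (one pole at s=0).
K_v = lim_{s→0} s·G(s) = A·7·11 / (1·2·8·19) = (77/304)·A.
e_ss = 2/K_v = 152/77 ⇒ K_v = 77/76 ⇒ A = (77/76)/(77/304) = 4.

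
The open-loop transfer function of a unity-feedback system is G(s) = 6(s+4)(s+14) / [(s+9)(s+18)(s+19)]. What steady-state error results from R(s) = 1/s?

System type = 0 (no poles at s=0).
K_p = lim_{s→0} G(s) = 6·4·14 / (9·18·19) = 56/513.
e_ss = 1/(1 + K_p) = 1/(569/513) = 513/569.

513/569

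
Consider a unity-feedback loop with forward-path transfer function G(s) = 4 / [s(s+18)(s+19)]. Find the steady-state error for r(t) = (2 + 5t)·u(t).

427.5

One free integrator in G(s): this is a type 1 system. By superposition:
  • 2: tracked with zero error.
  • 5t: e_ss = 5/K_v with K_v=2/171 → 427.5.
Total e_ss = 427.5.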